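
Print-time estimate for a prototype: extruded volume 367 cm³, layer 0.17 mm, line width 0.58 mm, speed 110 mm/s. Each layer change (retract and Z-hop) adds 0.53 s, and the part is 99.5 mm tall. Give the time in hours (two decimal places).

9.49 hours

Bead cross-section = 0.17 × 0.58 = 0.0986 mm².
Path length: 367000 mm³ / 0.0986 mm² → 3722109.5 mm.
Time extruding: 3722109.5 / 110 → 33837.4 s.
Number of layers: 99.5 / 0.17 → 586 (rounded up).
Z-hop total = 586 × 0.53 = 310.58 s.
Total = 33837.4 + 310.58 = 34147.98 s = 9.49 hours.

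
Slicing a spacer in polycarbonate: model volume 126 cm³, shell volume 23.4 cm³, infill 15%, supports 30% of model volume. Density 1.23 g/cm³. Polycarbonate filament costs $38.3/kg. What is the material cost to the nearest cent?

Infill region: 126 − 23.4 → 102.6 cm³.
Deposited infill = 0.15 × 102.6 = 15.39 cm³.
Support = 0.30 × 126, so 37.8 cm³.
Total printed volume: 23.4 + 15.39 + 37.8 → 76.59 cm³.
Mass = 76.59 × 1.23, so 94.2057 g.
At $38.3/kg: 94.2057/1000 × 38.3 = $3.61.

$3.61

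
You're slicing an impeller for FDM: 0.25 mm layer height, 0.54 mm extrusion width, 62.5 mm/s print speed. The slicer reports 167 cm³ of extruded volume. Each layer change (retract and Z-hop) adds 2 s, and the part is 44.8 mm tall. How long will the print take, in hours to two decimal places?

5.60 hours

Bead cross-section = 0.25 × 0.54 = 0.135 mm².
Total extruded path = 167000/0.135 = 1237037 mm.
Print-move time: 1237037 / 62.5 → 19792.6 s.
Layer count = ceil(44.8 / 0.25) = 180.
Z-hop total = 180 × 2 = 360 s.
Altogether 19792.6 + 360 = 20152.6 s, i.e. 5.60 hours.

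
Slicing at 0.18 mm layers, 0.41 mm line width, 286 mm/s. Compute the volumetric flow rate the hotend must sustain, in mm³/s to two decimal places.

Bead cross-section = 0.18 × 0.41, so 0.0738 mm².
Q = v·A = 286 × 0.0738 = 21.11 mm³/s.

21.11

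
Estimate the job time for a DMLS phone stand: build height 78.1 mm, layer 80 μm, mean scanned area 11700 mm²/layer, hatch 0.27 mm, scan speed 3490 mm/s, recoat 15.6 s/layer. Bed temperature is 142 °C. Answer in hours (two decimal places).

7.60 hours

Number of layers: 78.1 / 0.08 → 977 (rounded up).
Hatch length per layer: 11700 / 0.27 → 43333.3 mm.
Per-layer scan time: 43333.3 / 3490 → 12.4164 s.
Per-layer time: 12.4164 + 15.6 → 28.0164 s.
Total: 977 × 28.0164 s = 27372.0228 s → 7.60 hours.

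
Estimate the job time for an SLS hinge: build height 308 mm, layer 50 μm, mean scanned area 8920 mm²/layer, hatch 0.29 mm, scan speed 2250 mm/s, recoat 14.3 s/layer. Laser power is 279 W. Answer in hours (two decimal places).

Layers = ⌈308/0.05⌉ = 6160.
Hatch length per layer: 8920 / 0.29 → 30758.6 mm.
Laser time per layer = 30758.6 / 2250, so 13.6705 s.
Layer cycle = 13.6705 + 14.3 = 27.9705 s.
Build time = 6160 × 27.9705 = 172298.28 s = 47.86 hours.

47.86 hours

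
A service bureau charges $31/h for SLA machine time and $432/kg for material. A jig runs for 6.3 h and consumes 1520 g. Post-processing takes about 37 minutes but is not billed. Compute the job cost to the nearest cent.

$851.94

Time charge = 31 × 6.3 = $195.30.
Feedstock cost = 432 × 1520/1000, so $656.64.
Total = 195.30 + 656.64 = $851.94.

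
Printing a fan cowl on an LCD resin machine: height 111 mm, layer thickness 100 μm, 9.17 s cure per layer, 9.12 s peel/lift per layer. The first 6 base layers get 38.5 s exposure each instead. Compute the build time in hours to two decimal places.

5.69 hours

Number of layers: 111 / 0.1 → 1110 (rounded up).
Base layers: 6 × (38.5 + 9.12) → 285.72 s.
Normal layers = 1104 × (9.17 + 9.12), so 20192.16 s.
Total = 285.72 + 20192.16 = 20477.88 s = 5.69 hours.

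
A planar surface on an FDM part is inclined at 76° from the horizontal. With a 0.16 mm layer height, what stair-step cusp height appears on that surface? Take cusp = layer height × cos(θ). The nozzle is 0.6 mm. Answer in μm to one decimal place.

38.7 μm

Cusp = layer height × cos(76°) = 0.16 × 0.2419 = 0.038704 mm = 38.7 μm.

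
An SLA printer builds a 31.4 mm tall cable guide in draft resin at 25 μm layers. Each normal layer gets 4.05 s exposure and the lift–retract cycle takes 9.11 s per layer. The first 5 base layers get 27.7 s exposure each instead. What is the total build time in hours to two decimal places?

4.62 hours

Layers = ⌈31.4/0.025⌉ = 1256.
Base layers: 5 × (27.7 + 9.11) → 184.05 s.
Remaining layers = 1251 × (4.05 + 9.11) = 16463.16 s.
Sum: 184.05 + 16463.16 = 16647.21 s → 4.62 hours.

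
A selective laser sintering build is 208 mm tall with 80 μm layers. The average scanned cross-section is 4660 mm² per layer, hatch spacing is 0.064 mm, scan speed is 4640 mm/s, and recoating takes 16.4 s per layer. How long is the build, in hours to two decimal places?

23.18 hours

Layer count = ceil(208 / 0.08) = 2600.
Scan path per layer = 4660 / 0.064, so 72812.5 mm.
Scan time per layer = 72812.5 / 4640 = 15.6923 s.
Layer cycle = 15.6923 + 16.4, so 32.0923 s.
Total: 2600 × 32.0923 s = 83439.98 s → 23.18 hours.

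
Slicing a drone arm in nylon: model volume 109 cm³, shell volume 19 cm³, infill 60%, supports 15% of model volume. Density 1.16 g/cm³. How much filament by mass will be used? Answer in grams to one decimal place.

103.6 g

Interior volume = 109 − 19, so 90 cm³.
Infill volume: 0.60 × 90 → 54 cm³.
Support: 0.15 × 109 → 16.35 cm³.
Total printed volume = 19 + 54 + 16.35, so 89.35 cm³.
Mass = 89.35 × 1.16, so 103.646 g.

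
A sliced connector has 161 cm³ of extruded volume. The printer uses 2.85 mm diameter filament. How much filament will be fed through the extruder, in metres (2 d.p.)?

25.24 m

Cross-section of 2.85 mm filament: π·(2.85/2)² = 6.3794 mm².
L = 161000 mm³ / 6.3794 mm² = 25237.48 mm, i.e. 25.24 m.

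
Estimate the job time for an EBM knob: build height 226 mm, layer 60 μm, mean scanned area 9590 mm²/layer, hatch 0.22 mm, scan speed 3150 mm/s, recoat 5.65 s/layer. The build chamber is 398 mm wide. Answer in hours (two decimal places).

Layer count = ceil(226 / 0.06) = 3767.
Per-layer scan distance: 9590 / 0.22 → 43590.9 mm.
Beam time per layer: 43590.9 / 3150 → 13.8384 s.
Time per layer = 13.8384 + 5.65, so 19.4884 s.
Total: 3767 × 19.4884 s = 73412.8028 s → 20.39 hours.

20.39 hours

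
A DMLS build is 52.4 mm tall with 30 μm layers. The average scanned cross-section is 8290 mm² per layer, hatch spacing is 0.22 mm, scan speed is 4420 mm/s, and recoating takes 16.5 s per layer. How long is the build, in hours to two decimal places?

12.14 hours

Layer count = ceil(52.4 / 0.03) = 1747.
Scan path per layer = 8290 / 0.22, so 37681.8 mm.
Laser time per layer = 37681.8 / 4420, so 8.5253 s.
Per-layer time: 8.5253 + 16.5 → 25.0253 s.
1747 layers × 25.0253 s/layer = 43719.1991 s, i.e. 12.14 hours.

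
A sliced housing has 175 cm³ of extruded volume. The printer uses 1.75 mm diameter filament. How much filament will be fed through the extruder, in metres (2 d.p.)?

Filament cross-section = π × (1.75/2)² = 2.4053 mm².
L = 175000 mm³ / 2.4053 mm² = 72756 mm, i.e. 72.76 m.

72.76 m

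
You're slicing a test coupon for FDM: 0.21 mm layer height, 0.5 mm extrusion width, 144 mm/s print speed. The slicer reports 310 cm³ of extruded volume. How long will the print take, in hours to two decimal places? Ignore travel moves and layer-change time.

5.70 hours

Extrusion cross-section = 0.21 × 0.5, so 0.105 mm².
Total extruded path = 310000/0.105 = 2952381 mm.
Print-move time = 2952381 / 144 = 20502.6 s.
Converting: 20502.6 s = 5.70 hours.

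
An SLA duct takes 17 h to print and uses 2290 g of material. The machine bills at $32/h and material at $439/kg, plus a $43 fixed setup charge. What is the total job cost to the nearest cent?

$1592.31

Time charge = 32 × 17 = $544.00.
Material charge: 439 × 2290/1000 → $1005.31.
Adding setup: 544.00 + 1005.31 + 43 → $1592.31.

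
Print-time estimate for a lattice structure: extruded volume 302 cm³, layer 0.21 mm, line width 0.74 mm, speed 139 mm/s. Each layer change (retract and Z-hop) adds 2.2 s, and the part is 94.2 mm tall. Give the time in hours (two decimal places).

4.16 hours

Bead cross-section = 0.21 × 0.74 = 0.1554 mm².
Path length: 302000 mm³ / 0.1554 mm² → 1943371.9 mm.
Time extruding = 1943371.9 / 139 = 13981.1 s.
Number of layers: 94.2 / 0.21 → 449 (rounded up).
Layer-change overhead = 449 × 2.2 = 987.8 s.
Altogether 13981.1 + 987.8 = 14968.9 s, i.e. 4.16 hours.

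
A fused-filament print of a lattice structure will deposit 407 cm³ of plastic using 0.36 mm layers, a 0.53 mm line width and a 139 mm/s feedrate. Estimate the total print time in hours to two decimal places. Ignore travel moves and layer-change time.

4.26 hours

Extrusion cross-section: 0.36 × 0.53 → 0.1908 mm².
Total extruded path = 407000/0.1908 = 2133123.7 mm.
Print-move time: 2133123.7 / 139 → 15346.2 s.
That's 15346.2 s → 4.26 hours.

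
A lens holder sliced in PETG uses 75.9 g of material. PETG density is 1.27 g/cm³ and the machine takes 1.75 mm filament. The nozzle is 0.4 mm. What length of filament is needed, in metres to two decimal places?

24.85 m

Volume = 75.9 g / 1.27 g·cm⁻³ = 59.7638 cm³ = 59763.8 mm³.
Cross-section of 1.75 mm filament: π·(1.75/2)² = 2.4053 mm².
Length = 59763.8 / 2.4053 = 24846.71 mm = 24.85 m.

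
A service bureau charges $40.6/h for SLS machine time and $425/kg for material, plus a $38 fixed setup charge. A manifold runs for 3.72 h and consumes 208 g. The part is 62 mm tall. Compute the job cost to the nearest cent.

Time charge: 40.6 × 3.72 → $151.032.
Material charge = 425 × 208/1000, so $88.40.
Total = 151.032 + 88.40 + 38 = 277.432 ≈ $277.43.

$277.43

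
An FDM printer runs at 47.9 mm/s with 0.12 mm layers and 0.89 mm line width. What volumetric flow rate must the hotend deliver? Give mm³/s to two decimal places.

Extrusion cross-section = 0.12 × 0.89 = 0.1068 mm².
Volumetric flow = 47.9 × 0.1068 = 5.12 mm³/s.

5.12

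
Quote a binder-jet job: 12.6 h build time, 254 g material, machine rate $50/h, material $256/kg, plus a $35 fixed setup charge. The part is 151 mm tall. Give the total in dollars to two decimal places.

Machine-time cost = 50 × 12.6 = $630.00.
Material charge = 256 × 254/1000 = $65.024.
Total = 630.00 + 65.024 + 35 = 730.024 ≈ $730.02.

$730.02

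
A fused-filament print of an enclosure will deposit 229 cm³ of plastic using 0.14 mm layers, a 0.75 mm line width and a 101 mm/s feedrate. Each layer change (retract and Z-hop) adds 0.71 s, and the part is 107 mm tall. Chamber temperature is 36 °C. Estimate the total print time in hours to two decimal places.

Extrusion cross-section = 0.14 × 0.75, so 0.105 mm².
Path length: 229000 mm³ / 0.105 mm² → 2180952.4 mm.
Extrusion time: 2180952.4 / 101 → 21593.6 s.
Number of layers: 107 / 0.14 → 765 (rounded up).
Non-print overhead = 765 × 0.71, so 543.15 s.
Total = 21593.6 + 543.15 = 22136.75 s = 6.15 hours.

6.15 hours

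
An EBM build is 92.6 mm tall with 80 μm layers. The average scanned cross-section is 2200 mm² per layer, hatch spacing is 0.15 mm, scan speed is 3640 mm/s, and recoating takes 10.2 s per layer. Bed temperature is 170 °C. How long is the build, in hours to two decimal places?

4.58 hours

Number of layers: 92.6 / 0.08 → 1158 (rounded up).
Scan path per layer = 2200 / 0.15, so 14666.7 mm.
Per-layer scan time: 14666.7 / 3640 → 4.0293 s.
Layer cycle: 4.0293 + 10.2 → 14.2293 s.
Build time = 1158 × 14.2293 = 16477.5294 s = 4.58 hours.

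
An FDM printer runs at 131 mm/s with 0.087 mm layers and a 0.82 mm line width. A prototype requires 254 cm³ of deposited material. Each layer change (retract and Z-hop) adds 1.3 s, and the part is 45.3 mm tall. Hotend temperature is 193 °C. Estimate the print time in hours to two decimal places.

7.74 hours

Line area = 0.087 × 0.82, so 0.07134 mm².
Total extruded path = 254000/0.07134 = 3560414.9 mm.
Print-move time = 3560414.9 / 131, so 27178.7 s.
Number of layers: 45.3 / 0.087 → 521 (rounded up).
Z-hop total = 521 × 1.3, so 677.3 s.
Altogether 27178.7 + 677.3 = 27856 s, i.e. 7.74 hours.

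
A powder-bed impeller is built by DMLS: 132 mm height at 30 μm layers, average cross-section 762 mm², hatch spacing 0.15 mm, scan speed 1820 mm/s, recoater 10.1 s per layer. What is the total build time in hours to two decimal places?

15.76 hours

Layers = ⌈132/0.03⌉ = 4400.
Scan path per layer = 762 / 0.15, so 5080 mm.
Per-layer scan time: 5080 / 1820 → 2.7912 s.
Layer cycle = 2.7912 + 10.1, so 12.8912 s.
4400 layers × 12.8912 s/layer = 56721.28 s, i.e. 15.76 hours.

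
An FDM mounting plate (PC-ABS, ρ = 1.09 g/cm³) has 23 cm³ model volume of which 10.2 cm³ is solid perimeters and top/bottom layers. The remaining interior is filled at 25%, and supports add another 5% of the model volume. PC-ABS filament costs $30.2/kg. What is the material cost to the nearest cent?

$0.48

Interior volume = 23 − 10.2, so 12.8 cm³.
Deposited infill: 0.25 × 12.8 → 3.2 cm³.
Support = 0.05 × 23, so 1.15 cm³.
Deposited volume: 10.2 + 3.2 + 1.15 → 14.55 cm³.
Mass = 14.55 × 1.09, so 15.8595 g.
At $30.2/kg: 15.8595/1000 × 30.2 = $0.48.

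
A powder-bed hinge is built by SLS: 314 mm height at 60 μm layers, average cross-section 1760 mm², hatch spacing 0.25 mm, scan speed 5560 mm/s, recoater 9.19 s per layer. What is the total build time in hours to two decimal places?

Number of layers: 314 / 0.06 → 5234 (rounded up).
Scan path per layer = 1760 / 0.25, so 7040 mm.
Per-layer scan time = 7040 / 5560 = 1.2662 s.
Layer cycle = 1.2662 + 9.19 = 10.4562 s.
Build time = 5234 × 10.4562 = 54727.7508 s = 15.20 hours.

15.20 hours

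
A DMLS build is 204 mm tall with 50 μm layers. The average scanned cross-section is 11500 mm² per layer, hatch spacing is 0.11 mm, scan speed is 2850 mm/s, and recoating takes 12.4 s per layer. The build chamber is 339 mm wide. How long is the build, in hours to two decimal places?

Number of layers: 204 / 0.05 → 4080 (rounded up).
Per-layer scan distance = 11500 / 0.11, so 104545.5 mm.
Laser time per layer: 104545.5 / 2850 → 36.6826 s.
Per-layer time: 36.6826 + 12.4 → 49.0826 s.
4080 layers × 49.0826 s/layer = 200257.008 s, i.e. 55.63 hours.

55.63 hours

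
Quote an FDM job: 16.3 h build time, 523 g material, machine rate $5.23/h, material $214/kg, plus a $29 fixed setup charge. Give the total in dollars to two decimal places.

$226.17

Time charge: 5.23 × 16.3 → $85.249.
Material cost: 214 × 523/1000 → $111.922.
Adding setup: 85.249 + 111.922 + 29 → 226.171 ≈ $226.17.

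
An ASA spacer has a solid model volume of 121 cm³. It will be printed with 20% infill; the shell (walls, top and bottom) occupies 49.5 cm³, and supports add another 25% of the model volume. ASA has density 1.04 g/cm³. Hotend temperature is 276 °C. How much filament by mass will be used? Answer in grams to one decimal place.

97.8 g

Volume inside the shell: 121 − 49.5 → 71.5 cm³.
Infill volume: 0.20 × 71.5 → 14.3 cm³.
Support: 0.25 × 121 → 30.25 cm³.
Total printed volume = 49.5 + 14.3 + 30.25, so 94.05 cm³.
Mass = 94.05 × 1.04 = 97.812 g.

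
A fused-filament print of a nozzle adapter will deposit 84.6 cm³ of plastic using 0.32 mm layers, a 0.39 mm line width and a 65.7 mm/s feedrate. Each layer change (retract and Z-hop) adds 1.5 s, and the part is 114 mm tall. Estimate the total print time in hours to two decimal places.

Line area: 0.32 × 0.39 → 0.1248 mm².
Total extruded path = 84600/0.1248 = 677884.6 mm.
Extrusion time = 677884.6 / 65.7, so 10317.9 s.
Layers = ⌈114/0.32⌉ = 357.
Z-hop total = 357 × 1.5, so 535.5 s.
Altogether 10317.9 + 535.5 = 10853.4 s, i.e. 3.01 hours.

3.01 hours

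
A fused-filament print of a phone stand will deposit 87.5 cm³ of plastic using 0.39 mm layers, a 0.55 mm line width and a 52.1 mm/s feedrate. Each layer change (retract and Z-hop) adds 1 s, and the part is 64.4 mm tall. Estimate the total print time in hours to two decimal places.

2.22 hours

Line area = 0.39 × 0.55 = 0.2145 mm².
Total extruded path = 87500/0.2145 = 407925.4 mm.
Extrusion time = 407925.4 / 52.1, so 7829.7 s.
Layer count = ceil(64.4 / 0.39) = 166.
Non-print overhead: 166 × 1 → 166 s.
Total = 7829.7 + 166 = 7995.7 s = 2.22 hours.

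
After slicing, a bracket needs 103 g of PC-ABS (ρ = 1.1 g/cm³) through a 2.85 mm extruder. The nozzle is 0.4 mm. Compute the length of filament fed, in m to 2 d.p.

14.68 m

Extruded volume: 103/1.1 = 93.6364 cm³ (93636.4 mm³).
Filament cross-section = π × (2.85/2)² = 6.3794 mm².
Length = 93636.4 / 6.3794 = 14677.93 mm = 14.68 m.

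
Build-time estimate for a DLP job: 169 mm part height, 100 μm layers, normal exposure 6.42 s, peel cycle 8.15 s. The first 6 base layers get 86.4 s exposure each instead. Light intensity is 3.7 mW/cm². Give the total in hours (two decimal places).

6.97 hours

Layer count = ceil(169 / 0.1) = 1690.
Bottom layers = 6 × (86.4 + 8.15), so 567.3 s.
Remaining layers = 1684 × (6.42 + 8.15), so 24535.88 s.
Total = 567.3 + 24535.88 = 25103.18 s = 6.97 hours.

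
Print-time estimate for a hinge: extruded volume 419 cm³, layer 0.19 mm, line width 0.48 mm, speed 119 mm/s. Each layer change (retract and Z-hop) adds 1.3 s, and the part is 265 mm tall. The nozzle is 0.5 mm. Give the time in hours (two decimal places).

Bead cross-section = 0.19 × 0.48 = 0.0912 mm².
Toolpath length = 419 cm³ / 0.0912 mm² = 419000 / 0.0912 = 4594298.2 mm.
Time extruding: 4594298.2 / 119 → 38607.5 s.
Layer count = ceil(265 / 0.19) = 1395.
Layer-change overhead = 1395 × 1.3 = 1813.5 s.
Altogether 38607.5 + 1813.5 = 40421 s, i.e. 11.23 hours.

11.23 hours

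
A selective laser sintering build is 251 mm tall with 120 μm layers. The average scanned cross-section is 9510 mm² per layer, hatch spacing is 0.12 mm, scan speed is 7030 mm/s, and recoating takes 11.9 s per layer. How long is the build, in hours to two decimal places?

Layers = ⌈251/0.12⌉ = 2092.
Scan path per layer = 9510 / 0.12, so 79250 mm.
Laser time per layer = 79250 / 7030, so 11.2731 s.
Layer cycle = 11.2731 + 11.9 = 23.1731 s.
2092 layers × 23.1731 s/layer = 48478.1252 s, i.e. 13.47 hours.

13.47 hours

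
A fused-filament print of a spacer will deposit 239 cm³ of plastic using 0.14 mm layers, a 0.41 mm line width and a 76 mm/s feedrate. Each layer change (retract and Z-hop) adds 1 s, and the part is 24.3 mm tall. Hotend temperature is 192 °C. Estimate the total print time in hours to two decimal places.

15.27 hours

Extrusion cross-section: 0.14 × 0.41 → 0.0574 mm².
Toolpath length = 239 cm³ / 0.0574 mm² = 239000 / 0.0574 = 4163763.1 mm.
Extrusion time = 4163763.1 / 76, so 54786.4 s.
Layers = ⌈24.3/0.14⌉ = 174.
Z-hop total: 174 × 1 → 174 s.
Total = 54786.4 + 174 = 54960.4 s = 15.27 hours.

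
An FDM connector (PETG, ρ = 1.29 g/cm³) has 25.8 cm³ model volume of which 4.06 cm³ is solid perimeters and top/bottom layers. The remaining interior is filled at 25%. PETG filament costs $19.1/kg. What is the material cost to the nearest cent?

Infill region = 25.8 − 4.06 = 21.74 cm³.
Infill deposited: 0.25 × 21.74 → 5.435 cm³.
Deposited volume = 4.06 + 5.435, so 9.495 cm³.
Mass = 9.495 × 1.29 = 12.24855 g.
At $19.1/kg: 12.24855/1000 × 19.1 = $0.23.

$0.23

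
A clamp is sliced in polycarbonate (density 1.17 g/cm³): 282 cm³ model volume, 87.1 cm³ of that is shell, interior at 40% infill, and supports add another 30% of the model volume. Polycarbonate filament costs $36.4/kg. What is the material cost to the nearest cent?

Volume inside the shell = 282 − 87.1 = 194.9 cm³.
Infill deposited: 0.40 × 194.9 → 77.96 cm³.
Support: 0.30 × 282 → 84.6 cm³.
Total extruded = 87.1 + 77.96 + 84.6, so 249.66 cm³.
Mass = 249.66 × 1.17, so 292.1022 g.
Cost = 292.1022 g / 1000 × $36.4/kg = $10.63.

$10.63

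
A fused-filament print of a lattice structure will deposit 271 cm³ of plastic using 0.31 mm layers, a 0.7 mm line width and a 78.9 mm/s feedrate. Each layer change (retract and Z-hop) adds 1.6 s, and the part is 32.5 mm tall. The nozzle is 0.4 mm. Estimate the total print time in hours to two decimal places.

4.44 hours

Extrusion cross-section = 0.31 × 0.7, so 0.217 mm².
Toolpath length = 271 cm³ / 0.217 mm² = 271000 / 0.217 = 1248847.9 mm.
Extrusion time: 1248847.9 / 78.9 → 15828.2 s.
Layers = ⌈32.5/0.31⌉ = 105.
Layer-change overhead = 105 × 1.6, so 168 s.
Altogether 15828.2 + 168 = 15996.2 s, i.e. 4.44 hours.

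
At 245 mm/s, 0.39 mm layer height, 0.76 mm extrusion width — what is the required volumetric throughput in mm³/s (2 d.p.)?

72.62

Extrusion cross-section: 0.39 × 0.76 → 0.2964 mm².
Q = v·A = 245 × 0.2964 = 72.62 mm³/s.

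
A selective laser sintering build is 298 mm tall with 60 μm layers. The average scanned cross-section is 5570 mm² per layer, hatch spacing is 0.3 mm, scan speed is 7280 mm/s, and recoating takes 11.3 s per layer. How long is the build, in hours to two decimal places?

19.11 hours

Layers = ⌈298/0.06⌉ = 4967.
Scan path per layer: 5570 / 0.3 → 18566.7 mm.
Scan time per layer: 18566.7 / 7280 → 2.5504 s.
Time per layer = 2.5504 + 11.3 = 13.8504 s.
Total: 4967 × 13.8504 s = 68794.9368 s → 19.11 hours.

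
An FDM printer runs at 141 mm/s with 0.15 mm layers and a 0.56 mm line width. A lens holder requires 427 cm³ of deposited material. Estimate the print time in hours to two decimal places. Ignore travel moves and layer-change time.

Extrusion cross-section = 0.15 × 0.56, so 0.084 mm².
Total extruded path = 427000/0.084 = 5083333.3 mm.
Extrusion time: 5083333.3 / 141 → 36052 s.
36052 s = 10.01 hours.

10.01 hours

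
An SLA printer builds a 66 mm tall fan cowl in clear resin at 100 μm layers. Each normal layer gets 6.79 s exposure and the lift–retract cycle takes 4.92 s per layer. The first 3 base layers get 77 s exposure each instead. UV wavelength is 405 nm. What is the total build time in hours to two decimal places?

Number of layers: 66 / 0.1 → 660 (rounded up).
Bottom layers = 3 × (77 + 4.92) = 245.76 s.
Normal layers = 657 × (6.79 + 4.92), so 7693.47 s.
Sum: 245.76 + 7693.47 = 7939.23 s → 2.21 hours.

2.21 hours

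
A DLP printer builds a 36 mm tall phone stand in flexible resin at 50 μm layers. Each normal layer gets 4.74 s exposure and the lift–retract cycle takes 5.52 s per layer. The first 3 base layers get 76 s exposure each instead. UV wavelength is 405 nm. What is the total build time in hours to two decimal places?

Layer count = ceil(36 / 0.05) = 720.
Burn-in layers = 3 × (76 + 5.52), so 244.56 s.
Remaining layers = 717 × (4.74 + 5.52) = 7356.42 s.
Sum: 244.56 + 7356.42 = 7600.98 s → 2.11 hours.

2.11 hours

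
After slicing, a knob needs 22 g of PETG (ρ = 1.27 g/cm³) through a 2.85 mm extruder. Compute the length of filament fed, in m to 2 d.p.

Volume = 22 g / 1.27 g·cm⁻³ = 17.3228 cm³ = 17322.8 mm³.
Cross-section of 2.85 mm filament: π·(2.85/2)² = 6.3794 mm².
Length = 17322.8 / 6.3794 = 2715.43 mm = 2.72 m.

2.72 m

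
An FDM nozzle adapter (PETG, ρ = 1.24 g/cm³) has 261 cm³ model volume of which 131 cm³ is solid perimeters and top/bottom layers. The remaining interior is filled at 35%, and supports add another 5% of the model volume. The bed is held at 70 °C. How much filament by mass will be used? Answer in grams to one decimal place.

Infill region = 261 − 131, so 130 cm³.
Infill volume = 0.35 × 130, so 45.5 cm³.
Support: 0.05 × 261 → 13.05 cm³.
Total extruded = 131 + 45.5 + 13.05 = 189.55 cm³.
Mass = 189.55 × 1.24 = 235.042 g.

235.0 g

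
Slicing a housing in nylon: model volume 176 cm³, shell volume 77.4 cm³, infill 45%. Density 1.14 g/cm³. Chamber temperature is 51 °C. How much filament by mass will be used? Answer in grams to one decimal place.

138.8 g

Infill region = 176 − 77.4, so 98.6 cm³.
Infill deposited: 0.45 × 98.6 → 44.37 cm³.
Total extruded: 77.4 + 44.37 → 121.77 cm³.
Mass = 121.77 × 1.14 = 138.8178 g.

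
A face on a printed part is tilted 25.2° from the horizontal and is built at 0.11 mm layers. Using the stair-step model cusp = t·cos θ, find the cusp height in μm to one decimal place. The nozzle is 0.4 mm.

h_c = t·cos θ = 0.11 × 0.9048 = 0.099528 mm (99.5 μm).

99.5 μm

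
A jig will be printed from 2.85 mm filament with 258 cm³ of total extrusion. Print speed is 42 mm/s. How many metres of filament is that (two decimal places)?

A = π r² = π × 1.425² = 6.3794 mm².
L = 258000 mm³ / 6.3794 mm² = 40442.67 mm, i.e. 40.44 m.

40.44 m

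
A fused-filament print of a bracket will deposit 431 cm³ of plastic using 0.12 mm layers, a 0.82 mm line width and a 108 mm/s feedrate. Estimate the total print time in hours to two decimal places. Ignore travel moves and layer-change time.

Line area: 0.12 × 0.82 → 0.0984 mm².
Toolpath length = 431 cm³ / 0.0984 mm² = 431000 / 0.0984 = 4380081.3 mm.
Print-move time = 4380081.3 / 108 = 40556.3 s.
Converting: 40556.3 s = 11.27 hours.

11.27 hours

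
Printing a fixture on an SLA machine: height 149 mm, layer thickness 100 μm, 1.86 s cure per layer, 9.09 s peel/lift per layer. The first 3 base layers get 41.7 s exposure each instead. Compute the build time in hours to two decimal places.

Layers = ⌈149/0.1⌉ = 1490.
Base layers: 3 × (41.7 + 9.09) → 152.37 s.
Remaining layers = 1487 × (1.86 + 9.09), so 16282.65 s.
Sum: 152.37 + 16282.65 = 16435.02 s → 4.57 hours.

4.57 hours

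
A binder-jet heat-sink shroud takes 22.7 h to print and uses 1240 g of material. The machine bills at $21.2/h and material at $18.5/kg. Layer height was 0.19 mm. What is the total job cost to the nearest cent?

Time charge = 21.2 × 22.7, so $481.24.
Feedstock cost = 18.5 × 1240/1000 = $22.94.
Total = 481.24 + 22.94 = $504.18.

$504.18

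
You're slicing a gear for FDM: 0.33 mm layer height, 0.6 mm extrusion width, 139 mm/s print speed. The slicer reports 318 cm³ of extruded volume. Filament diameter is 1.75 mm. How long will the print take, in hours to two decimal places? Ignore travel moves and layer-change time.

3.21 hours

Bead cross-section = 0.33 × 0.6 = 0.198 mm².
Total extruded path = 318000/0.198 = 1606060.6 mm.
Print-move time: 1606060.6 / 139 → 11554.4 s.
That's 11554.4 s → 3.21 hours.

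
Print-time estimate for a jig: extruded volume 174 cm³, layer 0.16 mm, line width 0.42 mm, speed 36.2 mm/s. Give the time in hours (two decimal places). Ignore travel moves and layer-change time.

19.87 hours

Line area: 0.16 × 0.42 → 0.0672 mm².
Total extruded path = 174000/0.0672 = 2589285.7 mm.
Time extruding = 2589285.7 / 36.2, so 71527.2 s.
In the requested units: 71527.2 s = 19.87 hours.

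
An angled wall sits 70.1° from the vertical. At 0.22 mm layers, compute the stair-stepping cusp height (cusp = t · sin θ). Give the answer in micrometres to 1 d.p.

206.9 μm

Cusp = layer height × sin(70.1°) = 0.22 × 0.9403 = 0.206866 mm = 206.9 μm.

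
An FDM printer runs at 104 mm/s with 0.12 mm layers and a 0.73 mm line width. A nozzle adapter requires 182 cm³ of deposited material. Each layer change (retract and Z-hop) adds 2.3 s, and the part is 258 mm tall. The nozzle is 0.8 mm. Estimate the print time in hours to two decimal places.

6.92 hours

Bead cross-section = 0.12 × 0.73 = 0.0876 mm².
Total extruded path = 182000/0.0876 = 2077625.6 mm.
Extrusion time = 2077625.6 / 104 = 19977.2 s.
Layer count = ceil(258 / 0.12) = 2150.
Layer-change overhead = 2150 × 2.3, so 4945 s.
Altogether 19977.2 + 4945 = 24922.2 s, i.e. 6.92 hours.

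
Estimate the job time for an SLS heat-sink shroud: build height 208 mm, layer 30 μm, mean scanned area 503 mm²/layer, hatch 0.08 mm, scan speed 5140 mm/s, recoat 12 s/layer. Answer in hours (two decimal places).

25.47 hours

Layers = ⌈208/0.03⌉ = 6934.
Hatch length per layer: 503 / 0.08 → 6287.5 mm.
Per-layer scan time: 6287.5 / 5140 → 1.2232 s.
Layer cycle = 1.2232 + 12 = 13.2232 s.
Total: 6934 × 13.2232 s = 91689.6688 s → 25.47 hours.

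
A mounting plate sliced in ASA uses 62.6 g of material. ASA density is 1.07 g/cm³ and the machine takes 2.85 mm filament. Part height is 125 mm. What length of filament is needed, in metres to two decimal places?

9.17 m

Extruded volume: 62.6/1.07 = 58.5047 cm³ (58504.7 mm³).
Filament cross-section = π × (2.85/2)² = 6.3794 mm².
L = V/A = 58504.7/6.3794 = 9170.88 mm → 9.17 m.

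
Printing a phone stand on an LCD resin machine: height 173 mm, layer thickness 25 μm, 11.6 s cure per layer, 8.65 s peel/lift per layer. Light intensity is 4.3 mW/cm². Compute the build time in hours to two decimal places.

38.93 hours

Number of layers: 173 / 0.025 → 6920 (rounded up).
Cycle time: 11.6 + 8.65 → 20.25 s.
Build time: 6920 × 20.25 s = 140130 s, i.e. 38.93 hours.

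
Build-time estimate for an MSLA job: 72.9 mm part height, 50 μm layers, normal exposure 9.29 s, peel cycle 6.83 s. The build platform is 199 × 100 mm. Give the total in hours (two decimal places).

6.53 hours

Layer count = ceil(72.9 / 0.05) = 1458.
Each layer takes: 9.29 + 6.83 → 16.12 s.
Build time: 1458 × 16.12 s = 23502.96 s, i.e. 6.53 hours.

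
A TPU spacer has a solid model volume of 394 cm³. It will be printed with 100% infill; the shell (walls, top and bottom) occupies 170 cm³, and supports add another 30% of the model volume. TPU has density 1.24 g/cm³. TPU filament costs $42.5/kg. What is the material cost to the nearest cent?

Infill region: 394 − 170 → 224 cm³.
Deposited infill = 1.00 × 224 = 224 cm³.
Support: 0.30 × 394 → 118.2 cm³.
Total printed volume = 170 + 224 + 118.2 = 512.2 cm³.
Mass = 512.2 × 1.24 = 635.128 g.
Cost = 635.128 g / 1000 × $42.5/kg = $26.99.

$26.99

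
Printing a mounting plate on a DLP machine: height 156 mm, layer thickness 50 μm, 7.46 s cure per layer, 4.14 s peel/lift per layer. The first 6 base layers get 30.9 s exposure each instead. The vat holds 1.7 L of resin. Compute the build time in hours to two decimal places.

10.09 hours

Layers = ⌈156/0.05⌉ = 3120.
Burn-in layers: 6 × (30.9 + 4.14) → 210.24 s.
Regular layers: 3114 × (7.46 + 4.14) → 36122.4 s.
Sum: 210.24 + 36122.4 = 36332.64 s → 10.09 hours.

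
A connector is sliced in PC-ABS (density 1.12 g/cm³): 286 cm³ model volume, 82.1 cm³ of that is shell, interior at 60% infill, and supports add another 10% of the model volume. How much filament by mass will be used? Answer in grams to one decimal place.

Interior volume = 286 − 82.1 = 203.9 cm³.
Infill volume: 0.60 × 203.9 → 122.34 cm³.
Support = 0.10 × 286, so 28.6 cm³.
Total printed volume: 82.1 + 122.34 + 28.6 → 233.04 cm³.
Mass = 233.04 × 1.12, so 261.0048 g.

261.0 g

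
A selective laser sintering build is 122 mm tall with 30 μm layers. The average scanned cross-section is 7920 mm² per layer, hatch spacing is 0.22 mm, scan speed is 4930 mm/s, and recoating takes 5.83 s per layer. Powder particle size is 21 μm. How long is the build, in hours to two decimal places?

14.84 hours

Number of layers: 122 / 0.03 → 4067 (rounded up).
Scan path per layer: 7920 / 0.22 → 36000 mm.
Per-layer scan time = 36000 / 4930, so 7.3022 s.
Layer cycle = 7.3022 + 5.83, so 13.1322 s.
Build time = 4067 × 13.1322 = 53408.6574 s = 14.84 hours.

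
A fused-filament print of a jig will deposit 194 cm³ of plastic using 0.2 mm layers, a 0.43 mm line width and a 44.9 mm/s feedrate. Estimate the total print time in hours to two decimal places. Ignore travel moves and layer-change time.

13.96 hours

Line area = 0.2 × 0.43, so 0.086 mm².
Total extruded path = 194000/0.086 = 2255814 mm.
Time extruding = 2255814 / 44.9, so 50240.8 s.
50240.8 s = 13.96 hours.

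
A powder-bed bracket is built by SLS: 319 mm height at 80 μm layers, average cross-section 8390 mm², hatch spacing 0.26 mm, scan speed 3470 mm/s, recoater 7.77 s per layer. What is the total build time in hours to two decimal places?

18.91 hours

Number of layers: 319 / 0.08 → 3988 (rounded up).
Scan path per layer = 8390 / 0.26 = 32269.2 mm.
Laser time per layer = 32269.2 / 3470, so 9.2995 s.
Layer cycle: 9.2995 + 7.77 → 17.0695 s.
Total: 3988 × 17.0695 s = 68073.166 s → 18.91 hours.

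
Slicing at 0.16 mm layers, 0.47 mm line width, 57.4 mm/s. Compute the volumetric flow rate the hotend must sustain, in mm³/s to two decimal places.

4.32

Extrusion cross-section = 0.16 × 0.47 = 0.0752 mm².
Volumetric flow = 57.4 × 0.0752 = 4.32 mm³/s.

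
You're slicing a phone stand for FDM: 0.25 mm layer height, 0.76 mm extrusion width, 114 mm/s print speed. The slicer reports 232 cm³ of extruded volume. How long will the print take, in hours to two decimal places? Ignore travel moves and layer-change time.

2.98 hours

Line area = 0.25 × 0.76, so 0.19 mm².
Total extruded path = 232000/0.19 = 1221052.6 mm.
Print-move time: 1221052.6 / 114 → 10711 s.
10711 s = 2.98 hours.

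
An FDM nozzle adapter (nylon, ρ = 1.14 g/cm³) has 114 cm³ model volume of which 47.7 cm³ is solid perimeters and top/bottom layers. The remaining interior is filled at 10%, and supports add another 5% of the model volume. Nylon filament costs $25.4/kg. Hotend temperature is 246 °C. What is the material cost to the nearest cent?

$1.74

Volume inside the shell = 114 − 47.7 = 66.3 cm³.
Infill volume = 0.10 × 66.3, so 6.63 cm³.
Support = 0.05 × 114 = 5.7 cm³.
Total extruded = 47.7 + 6.63 + 5.7, so 60.03 cm³.
Mass = 60.03 × 1.14, so 68.4342 g.
At $25.4/kg: 68.4342/1000 × 25.4 = $1.74.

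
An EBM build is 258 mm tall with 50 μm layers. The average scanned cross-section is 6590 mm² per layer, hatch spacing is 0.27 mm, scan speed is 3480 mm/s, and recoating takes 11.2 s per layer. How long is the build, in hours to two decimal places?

Layer count = ceil(258 / 0.05) = 5160.
Per-layer scan distance: 6590 / 0.27 → 24407.4 mm.
Beam time per layer = 24407.4 / 3480, so 7.0136 s.
Per-layer time: 7.0136 + 11.2 → 18.2136 s.
Build time = 5160 × 18.2136 = 93982.176 s = 26.11 hours.

26.11 hours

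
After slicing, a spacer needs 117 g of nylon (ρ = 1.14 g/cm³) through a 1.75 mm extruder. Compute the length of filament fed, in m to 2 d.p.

42.67 m

Volume = 117 g / 1.14 g·cm⁻³ = 102.6316 cm³ = 102631.6 mm³.
Filament cross-section = π × (1.75/2)² = 2.4053 mm².
Length = 102631.6 / 2.4053 = 42668.94 mm = 42.67 m.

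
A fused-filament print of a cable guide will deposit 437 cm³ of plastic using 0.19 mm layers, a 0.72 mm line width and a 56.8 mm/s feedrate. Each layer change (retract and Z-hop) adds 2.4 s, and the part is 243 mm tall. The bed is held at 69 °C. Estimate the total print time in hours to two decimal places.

16.47 hours

Bead cross-section = 0.19 × 0.72, so 0.1368 mm².
Total extruded path = 437000/0.1368 = 3194444.4 mm.
Time extruding = 3194444.4 / 56.8, so 56240.2 s.
Number of layers: 243 / 0.19 → 1279 (rounded up).
Non-print overhead = 1279 × 2.4, so 3069.6 s.
Altogether 56240.2 + 3069.6 = 59309.8 s, i.e. 16.47 hours.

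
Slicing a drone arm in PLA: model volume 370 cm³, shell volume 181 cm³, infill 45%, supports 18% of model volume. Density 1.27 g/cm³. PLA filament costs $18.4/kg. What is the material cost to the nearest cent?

Infill region = 370 − 181 = 189 cm³.
Deposited infill: 0.45 × 189 → 85.05 cm³.
Support = 0.18 × 370 = 66.6 cm³.
Deposited volume: 181 + 85.05 + 66.6 → 332.65 cm³.
Mass = 332.65 × 1.27, so 422.4655 g.
At $18.4/kg: 422.4655/1000 × 18.4 = $7.77.

$7.77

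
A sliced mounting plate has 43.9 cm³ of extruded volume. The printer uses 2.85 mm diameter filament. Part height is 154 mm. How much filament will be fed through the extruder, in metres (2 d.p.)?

6.88 m

A = π r² = π × 1.425² = 6.3794 mm².
L = 43900 mm³ / 6.3794 mm² = 6881.52 mm, i.e. 6.88 m.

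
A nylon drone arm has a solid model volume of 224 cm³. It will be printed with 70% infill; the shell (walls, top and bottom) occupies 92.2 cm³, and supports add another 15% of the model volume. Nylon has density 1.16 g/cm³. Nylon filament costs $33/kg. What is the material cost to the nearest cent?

$8.35

Infill region = 224 − 92.2 = 131.8 cm³.
Deposited infill = 0.70 × 131.8 = 92.26 cm³.
Support = 0.15 × 224 = 33.6 cm³.
Total printed volume = 92.2 + 92.26 + 33.6 = 218.06 cm³.
Mass: 218.06 × 1.16 → 252.9496 g.
Cost = 252.9496 g / 1000 × $33/kg = $8.35.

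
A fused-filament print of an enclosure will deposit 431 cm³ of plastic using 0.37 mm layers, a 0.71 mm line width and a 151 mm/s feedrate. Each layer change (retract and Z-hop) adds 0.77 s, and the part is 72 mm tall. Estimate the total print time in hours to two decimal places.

Bead cross-section = 0.37 × 0.71 = 0.2627 mm².
Total extruded path = 431000/0.2627 = 1640654.7 mm.
Extrusion time: 1640654.7 / 151 → 10865.3 s.
Layers = ⌈72/0.37⌉ = 195.
Non-print overhead = 195 × 0.77, so 150.15 s.
Altogether 10865.3 + 150.15 = 11015.45 s, i.e. 3.06 hours.

3.06 hours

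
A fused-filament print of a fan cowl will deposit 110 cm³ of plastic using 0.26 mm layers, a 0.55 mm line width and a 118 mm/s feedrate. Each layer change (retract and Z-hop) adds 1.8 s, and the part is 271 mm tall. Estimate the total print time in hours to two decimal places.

2.33 hours

Bead cross-section = 0.26 × 0.55, so 0.143 mm².
Toolpath length = 110 cm³ / 0.143 mm² = 110000 / 0.143 = 769230.8 mm.
Extrusion time = 769230.8 / 118 = 6518.9 s.
Layer count = ceil(271 / 0.26) = 1043.
Z-hop total = 1043 × 1.8, so 1877.4 s.
Altogether 6518.9 + 1877.4 = 8396.3 s, i.e. 2.33 hours.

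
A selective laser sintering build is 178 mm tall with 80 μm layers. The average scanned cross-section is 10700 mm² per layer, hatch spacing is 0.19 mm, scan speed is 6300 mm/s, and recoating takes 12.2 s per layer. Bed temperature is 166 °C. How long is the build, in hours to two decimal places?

Number of layers: 178 / 0.08 → 2225 (rounded up).
Hatch length per layer = 10700 / 0.19, so 56315.8 mm.
Per-layer scan time = 56315.8 / 6300, so 8.939 s.
Per-layer time = 8.939 + 12.2, so 21.139 s.
Build time = 2225 × 21.139 = 47034.275 s = 13.07 hours.

13.07 hours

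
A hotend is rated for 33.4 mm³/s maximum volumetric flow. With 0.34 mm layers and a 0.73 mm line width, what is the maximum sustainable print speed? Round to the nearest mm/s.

135 mm/s

Bead cross-section = 0.34 × 0.73 = 0.2482 mm².
v_max = Q/A = 33.4/0.2482 = 134.57 mm/s → 135 mm/s.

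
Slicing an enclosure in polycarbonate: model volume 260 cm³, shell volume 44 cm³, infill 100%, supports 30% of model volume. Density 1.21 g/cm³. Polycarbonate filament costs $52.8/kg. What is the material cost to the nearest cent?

$21.59

Infill region: 260 − 44 → 216 cm³.
Infill deposited = 1.00 × 216, so 216 cm³.
Support: 0.30 × 260 → 78 cm³.
Total printed volume = 44 + 216 + 78, so 338 cm³.
Mass = 338 × 1.21 = 408.98 g.
Cost = 408.98 g / 1000 × $52.8/kg = $21.59.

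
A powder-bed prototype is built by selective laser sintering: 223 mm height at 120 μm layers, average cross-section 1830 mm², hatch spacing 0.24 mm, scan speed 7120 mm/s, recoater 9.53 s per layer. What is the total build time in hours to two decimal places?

5.47 hours

Number of layers: 223 / 0.12 → 1859 (rounded up).
Scan path per layer = 1830 / 0.24 = 7625 mm.
Scan time per layer: 7625 / 7120 → 1.0709 s.
Per-layer time: 1.0709 + 9.53 → 10.6009 s.
1859 layers × 10.6009 s/layer = 19707.0731 s, i.e. 5.47 hours.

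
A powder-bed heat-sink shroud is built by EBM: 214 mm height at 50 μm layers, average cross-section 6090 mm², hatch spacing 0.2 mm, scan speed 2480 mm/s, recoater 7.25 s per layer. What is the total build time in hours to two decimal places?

23.22 hours

Layers = ⌈214/0.05⌉ = 4280.
Per-layer scan distance = 6090 / 0.2 = 30450 mm.
Per-layer scan time: 30450 / 2480 → 12.2782 s.
Per-layer time = 12.2782 + 7.25 = 19.5282 s.
4280 layers × 19.5282 s/layer = 83580.696 s, i.e. 23.22 hours.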